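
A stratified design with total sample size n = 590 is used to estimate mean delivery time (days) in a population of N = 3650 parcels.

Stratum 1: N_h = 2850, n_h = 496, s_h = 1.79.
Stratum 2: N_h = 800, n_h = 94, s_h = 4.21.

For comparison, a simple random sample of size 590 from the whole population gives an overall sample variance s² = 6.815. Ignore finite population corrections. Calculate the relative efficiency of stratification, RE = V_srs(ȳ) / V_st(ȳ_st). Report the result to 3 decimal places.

V̂(ȳ_st) = Σ W_h² s_h²/n_h, with W_h = N_h/N and N = 3650:
  stratum 1: (2850/3650)²·1.79²/496 = 0.00393848
  stratum 2: (800/3650)²·4.21²/94 = 0.00905796
V_st = 0.0129964
V_srs = s²/n = 6.815/590 = 0.0115508
Relative efficiency = V_srs / V_st = 0.0115508/0.0129964 = 0.8888

RE ≈ 0.889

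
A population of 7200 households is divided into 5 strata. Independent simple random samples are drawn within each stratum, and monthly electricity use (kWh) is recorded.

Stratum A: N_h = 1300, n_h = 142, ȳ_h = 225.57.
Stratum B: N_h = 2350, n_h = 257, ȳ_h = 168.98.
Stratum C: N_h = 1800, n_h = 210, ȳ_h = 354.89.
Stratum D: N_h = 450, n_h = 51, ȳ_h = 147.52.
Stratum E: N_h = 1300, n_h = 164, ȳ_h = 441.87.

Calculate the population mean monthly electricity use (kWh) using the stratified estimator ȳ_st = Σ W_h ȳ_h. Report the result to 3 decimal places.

ȳ_st ≈ 273.606

N = Σ N_h = 7200. Stratum weights W_h = N_h/N.
ȳ_st = (1300·225.57 + 2350·168.98 + 1800·354.89 + 450·147.52 + 1300·441.87) / 7200 = 273.60569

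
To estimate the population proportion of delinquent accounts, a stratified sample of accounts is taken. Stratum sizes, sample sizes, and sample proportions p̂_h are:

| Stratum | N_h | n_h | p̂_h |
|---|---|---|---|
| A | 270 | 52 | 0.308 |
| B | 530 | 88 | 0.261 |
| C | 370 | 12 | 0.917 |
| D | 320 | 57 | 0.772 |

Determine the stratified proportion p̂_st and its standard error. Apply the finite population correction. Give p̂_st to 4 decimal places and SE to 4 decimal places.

N = 1490; stratum weights W_h = N_h/N.
p̂_st = Σ W_h p̂_h = (270·0.308 + 530·0.261 + 370·0.917 + 320·0.772)/1490 = 0.54216
V̂(p̂_st) = Σ W_h² (1 − n_h/N_h) p̂_h(1−p̂_h)/(n_h−1):
  stratum A: (270/1490)²·(1 − 52/270)·0.308·0.692/51 = 0.000110799
  stratum B: (530/1490)²·(1 − 88/530)·0.261·0.739/87 = 0.000233933
  stratum C: (370/1490)²·(1 − 12/370)·0.917·0.083/11 = 0.000412826
  stratum D: (320/1490)²·(1 − 57/320)·0.772·0.228/56 = 0.000119151
V̂(p̂_st) = 0.000876708; SE = √V̂ = 0.0296093

p̂_st ≈ 0.5422, SE ≈ 0.0296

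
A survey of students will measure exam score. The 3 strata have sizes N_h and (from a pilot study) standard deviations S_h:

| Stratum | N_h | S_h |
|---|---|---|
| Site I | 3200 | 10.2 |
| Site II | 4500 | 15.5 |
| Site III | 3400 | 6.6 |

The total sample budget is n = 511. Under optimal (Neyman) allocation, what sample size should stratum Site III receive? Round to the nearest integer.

Neyman allocation: n_h = n · N_h S_h / Σ N_i S_i, with n = 511.
  stratum Site I: N_h·S_h = 3200·10.2 = 32640.00
  stratum Site II: N_h·S_h = 4500·15.5 = 69750.00
  stratum Site III: N_h·S_h = 3400·6.6 = 22440.00
Σ N_h S_h = 124830.00
n for stratum Site III = 511·22440.00/124830.00 = 91.860 → 92

92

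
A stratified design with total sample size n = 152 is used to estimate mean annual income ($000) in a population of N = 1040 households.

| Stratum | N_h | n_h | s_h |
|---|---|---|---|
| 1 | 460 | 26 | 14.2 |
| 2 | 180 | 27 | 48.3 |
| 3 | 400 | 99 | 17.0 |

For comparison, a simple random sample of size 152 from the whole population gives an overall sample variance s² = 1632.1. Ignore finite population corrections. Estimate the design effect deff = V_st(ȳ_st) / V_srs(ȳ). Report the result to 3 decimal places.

deff ≈ 0.423

V̂(ȳ_st) = Σ W_h² s_h²/n_h, with W_h = N_h/N and N = 1040:
  stratum 1: (460/1040)²·14.2²/26 = 1.51723
  stratum 2: (180/1040)²·48.3²/27 = 2.58827
  stratum 3: (400/1040)²·17.0²/99 = 0.431833
V_st = 4.53733
V_srs = s²/n = 1632.1/152 = 10.7375
deff = V_st / V_srs = 4.53733/10.7375 = 0.4226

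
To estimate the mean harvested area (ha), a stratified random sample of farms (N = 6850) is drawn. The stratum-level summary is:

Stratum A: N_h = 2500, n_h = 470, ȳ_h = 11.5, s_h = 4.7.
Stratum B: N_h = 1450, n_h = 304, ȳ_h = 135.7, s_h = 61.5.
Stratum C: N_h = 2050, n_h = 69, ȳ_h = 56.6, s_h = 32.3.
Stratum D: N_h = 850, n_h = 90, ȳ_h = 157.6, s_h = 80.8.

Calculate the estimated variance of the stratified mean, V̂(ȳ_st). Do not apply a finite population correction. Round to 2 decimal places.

V̂(ȳ_st) = Σ W_h² s_h²/n_h, with W_h = N_h/N and N = 6850:
  stratum A: (2500/6850)²·4.7²/470 = 0.00626032
  stratum B: (1450/6850)²·61.5²/304 = 0.557483
  stratum C: (2050/6850)²·32.3²/69 = 1.3542
  stratum D: (850/6850)²·80.8²/90 = 1.11696
V̂(ȳ_st) = 3.0349

V̂(ȳ_st) ≈ 3.03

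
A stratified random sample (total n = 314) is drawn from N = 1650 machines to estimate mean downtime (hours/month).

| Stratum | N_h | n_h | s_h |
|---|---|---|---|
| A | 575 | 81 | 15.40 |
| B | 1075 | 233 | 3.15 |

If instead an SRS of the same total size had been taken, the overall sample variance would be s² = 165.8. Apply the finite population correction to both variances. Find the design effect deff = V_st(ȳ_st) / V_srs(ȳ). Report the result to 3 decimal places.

V̂(ȳ_st) = Σ W_h² (1 − n_h/N_h) s_h²/n_h, with W_h = N_h/N and N = 1650:
  stratum A: (575/1650)²·(1 − 81/575)·15.40²/81 = 0.30548
  stratum B: (1075/1650)²·(1 − 233/1075)·3.15²/233 = 0.0141585
V_st = 0.319639
V_srs = (1 − 314/1650)·165.8/314 = 0.427541
deff = V_st / V_srs = 0.319639/0.427541 = 0.7476

deff ≈ 0.748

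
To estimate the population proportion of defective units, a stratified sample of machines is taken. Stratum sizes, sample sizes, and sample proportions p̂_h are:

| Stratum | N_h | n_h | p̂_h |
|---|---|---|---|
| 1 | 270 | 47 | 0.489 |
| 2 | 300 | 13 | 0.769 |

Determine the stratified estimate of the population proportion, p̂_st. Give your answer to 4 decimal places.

p̂_st ≈ 0.6364

N = 570; stratum weights W_h = N_h/N.
p̂_st = Σ W_h p̂_h = (270·0.489 + 300·0.769)/570 = 0.63637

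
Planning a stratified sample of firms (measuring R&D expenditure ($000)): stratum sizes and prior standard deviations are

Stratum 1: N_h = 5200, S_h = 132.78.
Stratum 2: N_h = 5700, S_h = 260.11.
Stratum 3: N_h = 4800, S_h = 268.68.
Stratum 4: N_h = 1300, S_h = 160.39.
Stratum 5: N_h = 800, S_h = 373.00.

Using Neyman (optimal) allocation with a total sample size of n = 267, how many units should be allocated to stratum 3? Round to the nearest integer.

87

Neyman allocation: n_h = n · N_h S_h / Σ N_i S_i, with n = 267.
  stratum 1: N_h·S_h = 5200·132.78 = 690456.00
  stratum 2: N_h·S_h = 5700·260.11 = 1482627.00
  stratum 3: N_h·S_h = 4800·268.68 = 1289664.00
  stratum 4: N_h·S_h = 1300·160.39 = 208507.00
  stratum 5: N_h·S_h = 800·373.00 = 298400.00
Σ N_h S_h = 3969654.00
n for stratum 3 = 267·1289664.00/3969654.00 = 86.743 → 87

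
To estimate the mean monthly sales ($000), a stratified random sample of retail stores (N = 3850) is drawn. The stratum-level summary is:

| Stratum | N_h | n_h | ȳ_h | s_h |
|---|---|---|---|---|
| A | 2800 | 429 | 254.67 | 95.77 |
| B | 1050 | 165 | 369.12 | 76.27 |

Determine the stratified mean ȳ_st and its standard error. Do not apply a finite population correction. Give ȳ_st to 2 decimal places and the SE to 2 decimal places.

ȳ_st = Σ W_h ȳ_h = (2800·254.67 + 1050·369.12)/3850 = 285.88364
V̂(ȳ_st) = Σ W_h² s_h²/n_h, with W_h = N_h/N and N = 3850:
  stratum A: (2800/3850)²·95.77²/429 = 11.3083
  stratum B: (1050/3850)²·76.27²/165 = 2.62229
V̂(ȳ_st) = 13.9306
SE(ȳ_st) = √13.9306 = 3.73237

ȳ_st ≈ 285.88, SE ≈ 3.73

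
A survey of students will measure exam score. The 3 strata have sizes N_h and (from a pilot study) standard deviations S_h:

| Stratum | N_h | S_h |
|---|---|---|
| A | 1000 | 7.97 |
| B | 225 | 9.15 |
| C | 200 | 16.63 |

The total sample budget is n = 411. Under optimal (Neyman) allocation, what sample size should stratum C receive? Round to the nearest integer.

102

Neyman allocation: n_h = n · N_h S_h / Σ N_i S_i, with n = 411.
  stratum A: N_h·S_h = 1000·7.97 = 7970.00
  stratum B: N_h·S_h = 225·9.15 = 2058.75
  stratum C: N_h·S_h = 200·16.63 = 3326.00
Σ N_h S_h = 13354.75
n for stratum C = 411·3326.00/13354.75 = 102.360 → 102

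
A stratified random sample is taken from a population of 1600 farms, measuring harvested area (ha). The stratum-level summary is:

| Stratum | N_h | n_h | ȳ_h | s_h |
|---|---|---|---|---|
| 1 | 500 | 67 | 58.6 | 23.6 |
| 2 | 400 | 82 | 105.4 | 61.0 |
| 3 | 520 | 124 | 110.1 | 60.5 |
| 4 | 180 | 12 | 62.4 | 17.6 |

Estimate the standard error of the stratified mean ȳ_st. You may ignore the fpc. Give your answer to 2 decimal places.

V̂(ȳ_st) = Σ W_h² s_h²/n_h, with W_h = N_h/N and N = 1600:
  stratum 1: (500/1600)²·23.6²/67 = 0.8118
  stratum 2: (400/1600)²·61.0²/82 = 2.83613
  stratum 3: (520/1600)²·60.5²/124 = 3.11785
  stratum 4: (180/1600)²·17.6²/12 = 0.3267
V̂(ȳ_st) = 7.09248
SE(ȳ_st) = √7.09248 = 2.66317

SE(ȳ_st) ≈ 2.66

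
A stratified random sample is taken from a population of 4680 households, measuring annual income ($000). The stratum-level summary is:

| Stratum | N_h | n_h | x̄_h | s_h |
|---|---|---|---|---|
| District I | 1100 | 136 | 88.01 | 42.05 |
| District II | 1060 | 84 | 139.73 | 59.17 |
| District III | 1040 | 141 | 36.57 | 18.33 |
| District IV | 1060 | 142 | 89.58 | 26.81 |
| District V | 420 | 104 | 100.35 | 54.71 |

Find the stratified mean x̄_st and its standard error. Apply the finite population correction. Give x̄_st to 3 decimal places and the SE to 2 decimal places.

x̄_st ≈ 89.756, SE ≈ 1.76

x̄_st = Σ W_h x̄_h = (1100·88.01 + 1060·139.73 + 1040·36.57 + 1060·89.58 + 420·100.35)/4680 = 89.75628
V̂(x̄_st) = Σ W_h² (1 − n_h/N_h) s_h²/n_h, with W_h = N_h/N and N = 4680:
  stratum District I: (1100/4680)²·(1 − 136/1100)·42.05²/136 = 0.629464
  stratum District II: (1060/4680)²·(1 − 84/1060)·59.17²/84 = 1.96874
  stratum District III: (1040/4680)²·(1 − 141/1040)·18.33²/141 = 0.10172
  stratum District IV: (1060/4680)²·(1 − 142/1060)·26.81²/142 = 0.224886
  stratum District V: (420/4680)²·(1 − 104/420)·54.71²/104 = 0.174399
V̂(x̄_st) = 3.09921
SE(x̄_st) = √3.09921 = 1.76046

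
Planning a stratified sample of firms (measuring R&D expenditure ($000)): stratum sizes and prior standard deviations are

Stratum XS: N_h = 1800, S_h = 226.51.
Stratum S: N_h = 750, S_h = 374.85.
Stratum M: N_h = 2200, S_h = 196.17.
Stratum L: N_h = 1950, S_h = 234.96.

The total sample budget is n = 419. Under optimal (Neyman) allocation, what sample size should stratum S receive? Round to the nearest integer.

Neyman allocation: n_h = n · N_h S_h / Σ N_i S_i, with n = 419.
  stratum XS: N_h·S_h = 1800·226.51 = 407718.00
  stratum S: N_h·S_h = 750·374.85 = 281137.50
  stratum M: N_h·S_h = 2200·196.17 = 431574.00
  stratum L: N_h·S_h = 1950·234.96 = 458172.00
Σ N_h S_h = 1578601.50
n for stratum S = 419·281137.50/1578601.50 = 74.621 → 75

75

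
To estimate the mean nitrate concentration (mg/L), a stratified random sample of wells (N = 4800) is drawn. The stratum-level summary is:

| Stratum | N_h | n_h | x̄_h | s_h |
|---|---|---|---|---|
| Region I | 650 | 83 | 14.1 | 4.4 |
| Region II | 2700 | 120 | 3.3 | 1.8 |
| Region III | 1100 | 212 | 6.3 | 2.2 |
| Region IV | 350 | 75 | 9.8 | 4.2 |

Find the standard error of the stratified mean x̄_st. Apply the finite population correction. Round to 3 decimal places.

V̂(x̄_st) = Σ W_h² (1 − n_h/N_h) s_h²/n_h, with W_h = N_h/N and N = 4800:
  stratum Region I: (650/4800)²·(1 − 83/650)·4.4²/83 = 0.00373114
  stratum Region II: (2700/4800)²·(1 − 120/2700)·1.8²/120 = 0.00816328
  stratum Region III: (1100/4800)²·(1 − 212/1100)·2.2²/212 = 0.000967905
  stratum Region IV: (350/4800)²·(1 − 75/350)·4.2²/75 = 0.000982552
V̂(x̄_st) = 0.0138449
SE(x̄_st) = √0.0138449 = 0.117664

SE(x̄_st) ≈ 0.118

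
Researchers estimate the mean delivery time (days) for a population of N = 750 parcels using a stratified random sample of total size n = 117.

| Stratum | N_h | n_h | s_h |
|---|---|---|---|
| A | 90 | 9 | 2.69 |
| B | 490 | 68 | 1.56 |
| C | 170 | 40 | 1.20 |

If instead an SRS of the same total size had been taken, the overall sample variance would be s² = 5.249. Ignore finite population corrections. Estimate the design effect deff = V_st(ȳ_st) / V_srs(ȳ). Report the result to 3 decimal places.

V̂(ȳ_st) = Σ W_h² s_h²/n_h, with W_h = N_h/N and N = 750:
  stratum A: (90/750)²·2.69²/9 = 0.0115778
  stratum B: (490/750)²·1.56²/68 = 0.015276
  stratum C: (170/750)²·1.20²/40 = 0.0018496
V_st = 0.0287034
V_srs = s²/n = 5.249/117 = 0.0448632
deff = V_st / V_srs = 0.0287034/0.0448632 = 0.6398

deff ≈ 0.640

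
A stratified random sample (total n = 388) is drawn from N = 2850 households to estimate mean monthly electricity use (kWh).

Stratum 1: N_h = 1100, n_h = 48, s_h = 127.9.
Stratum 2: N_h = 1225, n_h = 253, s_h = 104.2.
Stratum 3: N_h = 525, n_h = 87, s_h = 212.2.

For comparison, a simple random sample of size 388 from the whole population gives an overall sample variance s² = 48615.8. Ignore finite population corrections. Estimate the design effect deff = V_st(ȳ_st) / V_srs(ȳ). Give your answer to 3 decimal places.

deff ≈ 0.609

V̂(ȳ_st) = Σ W_h² s_h²/n_h, with W_h = N_h/N and N = 2850:
  stratum 1: (1100/2850)²·127.9²/48 = 50.7686
  stratum 2: (1225/2850)²·104.2²/253 = 7.92862
  stratum 3: (525/2850)²·212.2²/87 = 17.5631
V_st = 76.2603
V_srs = s²/n = 48615.8/388 = 125.298
deff = V_st / V_srs = 76.2603/125.298 = 0.6086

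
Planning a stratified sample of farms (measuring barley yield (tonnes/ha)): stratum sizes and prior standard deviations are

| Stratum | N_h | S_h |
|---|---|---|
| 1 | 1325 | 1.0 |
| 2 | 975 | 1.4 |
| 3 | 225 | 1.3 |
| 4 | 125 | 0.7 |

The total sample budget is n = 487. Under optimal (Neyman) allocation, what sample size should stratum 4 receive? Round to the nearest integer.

Neyman allocation: n_h = n · N_h S_h / Σ N_i S_i, with n = 487.
  stratum 1: N_h·S_h = 1325·1.0 = 1325.00
  stratum 2: N_h·S_h = 975·1.4 = 1365.00
  stratum 3: N_h·S_h = 225·1.3 = 292.50
  stratum 4: N_h·S_h = 125·0.7 = 87.50
Σ N_h S_h = 3070.00
n for stratum 4 = 487·87.50/3070.00 = 13.880 → 14

14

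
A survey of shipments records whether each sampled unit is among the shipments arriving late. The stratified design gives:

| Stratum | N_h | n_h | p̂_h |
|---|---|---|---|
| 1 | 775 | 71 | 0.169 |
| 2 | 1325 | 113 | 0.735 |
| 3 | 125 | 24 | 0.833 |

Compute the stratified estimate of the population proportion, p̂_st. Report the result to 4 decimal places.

N = 2225; stratum weights W_h = N_h/N.
p̂_st = Σ W_h p̂_h = (775·0.169 + 1325·0.735 + 125·0.833)/2225 = 0.54336

p̂_st ≈ 0.5434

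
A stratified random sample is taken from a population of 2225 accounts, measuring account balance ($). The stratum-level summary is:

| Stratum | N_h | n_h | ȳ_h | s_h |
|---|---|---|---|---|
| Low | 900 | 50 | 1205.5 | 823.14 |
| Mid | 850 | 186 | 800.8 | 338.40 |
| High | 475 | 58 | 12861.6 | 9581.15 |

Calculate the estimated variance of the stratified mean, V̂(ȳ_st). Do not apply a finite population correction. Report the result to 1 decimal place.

V̂(ȳ_st) ≈ 74440.1

V̂(ȳ_st) = Σ W_h² s_h²/n_h, with W_h = N_h/N and N = 2225:
  stratum Low: (900/2225)²·823.14²/50 = 2217.19
  stratum Mid: (850/2225)²·338.40²/186 = 89.8516
  stratum High: (475/2225)²·9581.15²/58 = 72133.1
V̂(ȳ_st) = 74440.1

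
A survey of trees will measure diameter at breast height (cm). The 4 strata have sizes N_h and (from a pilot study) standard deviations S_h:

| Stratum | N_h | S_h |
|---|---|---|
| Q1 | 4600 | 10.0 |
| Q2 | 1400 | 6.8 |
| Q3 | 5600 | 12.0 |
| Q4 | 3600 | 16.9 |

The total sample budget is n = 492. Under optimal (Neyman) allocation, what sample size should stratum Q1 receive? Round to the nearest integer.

Neyman allocation: n_h = n · N_h S_h / Σ N_i S_i, with n = 492.
  stratum Q1: N_h·S_h = 4600·10.0 = 46000.00
  stratum Q2: N_h·S_h = 1400·6.8 = 9520.00
  stratum Q3: N_h·S_h = 5600·12.0 = 67200.00
  stratum Q4: N_h·S_h = 3600·16.9 = 60840.00
Σ N_h S_h = 183560.00
n for stratum Q1 = 492·46000.00/183560.00 = 123.295 → 123

123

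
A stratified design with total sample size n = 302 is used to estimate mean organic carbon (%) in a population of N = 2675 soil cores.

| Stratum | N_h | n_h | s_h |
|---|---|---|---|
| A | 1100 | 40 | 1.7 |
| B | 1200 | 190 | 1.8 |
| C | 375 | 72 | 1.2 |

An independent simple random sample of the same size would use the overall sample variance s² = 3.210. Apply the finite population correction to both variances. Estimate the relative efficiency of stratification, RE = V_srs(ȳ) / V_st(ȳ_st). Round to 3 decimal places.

V̂(ȳ_st) = Σ W_h² (1 − n_h/N_h) s_h²/n_h, with W_h = N_h/N and N = 2675:
  stratum A: (1100/2675)²·(1 − 40/1100)·1.7²/40 = 0.011773
  stratum B: (1200/2675)²·(1 − 190/1200)·1.8²/190 = 0.00288833
  stratum C: (375/2675)²·(1 − 72/375)·1.2²/72 = 0.000317582
V_st = 0.014979
V_srs = (1 − 302/2675)·3.210/302 = 0.00942914
Relative efficiency = V_srs / V_st = 0.00942914/0.014979 = 0.6295

RE ≈ 0.629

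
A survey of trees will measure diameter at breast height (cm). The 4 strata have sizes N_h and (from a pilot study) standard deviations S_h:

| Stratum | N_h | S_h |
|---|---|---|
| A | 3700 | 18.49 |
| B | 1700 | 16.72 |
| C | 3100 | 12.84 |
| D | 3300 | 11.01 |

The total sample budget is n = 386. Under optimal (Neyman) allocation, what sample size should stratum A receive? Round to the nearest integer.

153

Neyman allocation: n_h = n · N_h S_h / Σ N_i S_i, with n = 386.
  stratum A: N_h·S_h = 3700·18.49 = 68413.00
  stratum B: N_h·S_h = 1700·16.72 = 28424.00
  stratum C: N_h·S_h = 3100·12.84 = 39804.00
  stratum D: N_h·S_h = 3300·11.01 = 36333.00
Σ N_h S_h = 172974.00
n for stratum A = 386·68413.00/172974.00 = 152.667 → 153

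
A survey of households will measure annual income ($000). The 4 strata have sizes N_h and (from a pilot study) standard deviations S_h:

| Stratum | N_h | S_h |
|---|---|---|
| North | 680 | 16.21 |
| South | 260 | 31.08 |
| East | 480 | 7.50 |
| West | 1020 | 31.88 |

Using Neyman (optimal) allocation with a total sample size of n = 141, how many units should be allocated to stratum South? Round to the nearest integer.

21

Neyman allocation: n_h = n · N_h S_h / Σ N_i S_i, with n = 141.
  stratum North: N_h·S_h = 680·16.21 = 11022.80
  stratum South: N_h·S_h = 260·31.08 = 8080.80
  stratum East: N_h·S_h = 480·7.50 = 3600.00
  stratum West: N_h·S_h = 1020·31.88 = 32517.60
Σ N_h S_h = 55221.20
n for stratum South = 141·8080.80/55221.20 = 20.633 → 21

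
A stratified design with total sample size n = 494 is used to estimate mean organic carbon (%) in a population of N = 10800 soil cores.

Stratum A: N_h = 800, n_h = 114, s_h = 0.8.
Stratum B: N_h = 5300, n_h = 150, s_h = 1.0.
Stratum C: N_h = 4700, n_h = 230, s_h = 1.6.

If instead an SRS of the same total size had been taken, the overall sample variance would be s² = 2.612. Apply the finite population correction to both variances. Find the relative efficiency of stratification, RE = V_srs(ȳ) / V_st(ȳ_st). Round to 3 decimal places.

V̂(ȳ_st) = Σ W_h² (1 − n_h/N_h) s_h²/n_h, with W_h = N_h/N and N = 10800:
  stratum A: (800/10800)²·(1 − 114/800)·0.8²/114 = 2.64145e-05
  stratum B: (5300/10800)²·(1 − 150/5300)·1.0²/150 = 0.00156007
  stratum C: (4700/10800)²·(1 − 230/4700)·1.6²/230 = 0.0020048
V_st = 0.00359128
V_srs = (1 − 494/10800)·2.612/494 = 0.0050456
Relative efficiency = V_srs / V_st = 0.0050456/0.00359128 = 1.4050

RE ≈ 1.405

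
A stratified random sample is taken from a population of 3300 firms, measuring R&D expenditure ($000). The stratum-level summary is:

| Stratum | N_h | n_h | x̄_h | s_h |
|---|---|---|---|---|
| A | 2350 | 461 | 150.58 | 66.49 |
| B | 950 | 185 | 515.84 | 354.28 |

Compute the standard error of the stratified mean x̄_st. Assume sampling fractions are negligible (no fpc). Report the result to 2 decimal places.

SE(x̄_st) ≈ 7.82

V̂(x̄_st) = Σ W_h² s_h²/n_h, with W_h = N_h/N and N = 3300:
  stratum A: (2350/3300)²·66.49²/461 = 4.86317
  stratum B: (950/3300)²·354.28²/185 = 56.2265
V̂(x̄_st) = 61.0896
SE(x̄_st) = √61.0896 = 7.81599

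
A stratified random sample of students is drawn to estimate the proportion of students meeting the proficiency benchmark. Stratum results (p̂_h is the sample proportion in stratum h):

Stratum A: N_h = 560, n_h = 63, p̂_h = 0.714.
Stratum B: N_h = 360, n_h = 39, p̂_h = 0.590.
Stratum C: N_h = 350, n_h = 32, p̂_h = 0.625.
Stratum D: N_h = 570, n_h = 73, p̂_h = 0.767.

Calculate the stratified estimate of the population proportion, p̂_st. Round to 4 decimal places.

N = 1840; stratum weights W_h = N_h/N.
p̂_st = Σ W_h p̂_h = (560·0.714 + 360·0.590 + 350·0.625 + 570·0.767)/1840 = 0.68923

p̂_st ≈ 0.6892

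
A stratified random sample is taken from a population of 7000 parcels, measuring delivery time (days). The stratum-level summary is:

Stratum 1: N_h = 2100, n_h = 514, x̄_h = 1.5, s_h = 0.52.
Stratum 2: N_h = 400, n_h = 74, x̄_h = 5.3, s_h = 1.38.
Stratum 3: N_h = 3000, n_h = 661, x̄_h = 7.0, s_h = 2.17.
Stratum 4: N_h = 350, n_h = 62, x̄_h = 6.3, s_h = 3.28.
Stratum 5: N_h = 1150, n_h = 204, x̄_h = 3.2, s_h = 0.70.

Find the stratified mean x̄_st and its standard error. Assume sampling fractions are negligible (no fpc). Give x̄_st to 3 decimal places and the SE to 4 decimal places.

x̄_st ≈ 4.594, SE ≈ 0.0440

x̄_st = Σ W_h x̄_h = (2100·1.5 + 400·5.3 + 3000·7.0 + 350·6.3 + 1150·3.2)/7000 = 4.59357
V̂(x̄_st) = Σ W_h² s_h²/n_h, with W_h = N_h/N and N = 7000:
  stratum 1: (2100/7000)²·0.52²/514 = 4.73463e-05
  stratum 2: (400/7000)²·1.38²/74 = 8.40331e-05
  stratum 3: (3000/7000)²·2.17²/661 = 0.00130847
  stratum 4: (350/7000)²·3.28²/62 = 0.000433806
  stratum 5: (1150/7000)²·0.70²/204 = 6.48284e-05
V̂(x̄_st) = 0.00193849
SE(x̄_st) = √0.00193849 = 0.0440282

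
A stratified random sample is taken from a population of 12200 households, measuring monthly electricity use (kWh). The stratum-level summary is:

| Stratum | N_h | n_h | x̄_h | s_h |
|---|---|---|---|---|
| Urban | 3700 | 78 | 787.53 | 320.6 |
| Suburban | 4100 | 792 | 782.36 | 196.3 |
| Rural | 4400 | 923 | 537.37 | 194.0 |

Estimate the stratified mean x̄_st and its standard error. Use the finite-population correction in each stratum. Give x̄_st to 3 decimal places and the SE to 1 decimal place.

x̄_st = Σ W_h x̄_h = (3700·787.53 + 4100·782.36 + 4400·537.37)/12200 = 695.57090
V̂(x̄_st) = Σ W_h² (1 − n_h/N_h) s_h²/n_h, with W_h = N_h/N and N = 12200:
  stratum Urban: (3700/12200)²·(1 − 78/3700)·320.6²/78 = 118.649
  stratum Suburban: (4100/12200)²·(1 − 792/4100)·196.3²/792 = 4.43348
  stratum Rural: (4400/12200)²·(1 − 923/4400)·194.0²/923 = 4.19121
V̂(x̄_st) = 127.273
SE(x̄_st) = √127.273 = 11.2816

x̄_st ≈ 695.571, SE ≈ 11.3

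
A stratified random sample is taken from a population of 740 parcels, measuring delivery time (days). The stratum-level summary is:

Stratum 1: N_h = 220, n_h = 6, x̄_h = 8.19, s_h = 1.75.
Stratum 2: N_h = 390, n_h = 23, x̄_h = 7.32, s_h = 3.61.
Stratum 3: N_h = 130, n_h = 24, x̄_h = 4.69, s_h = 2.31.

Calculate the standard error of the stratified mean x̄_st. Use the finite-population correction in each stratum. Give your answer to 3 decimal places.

SE(x̄_st) ≈ 0.444

V̂(x̄_st) = Σ W_h² (1 − n_h/N_h) s_h²/n_h, with W_h = N_h/N and N = 740:
  stratum 1: (220/740)²·(1 − 6/220)·1.75²/6 = 0.0438832
  stratum 2: (390/740)²·(1 − 23/390)·3.61²/23 = 0.1481
  stratum 3: (130/740)²·(1 − 24/130)·2.31²/24 = 0.00559498
V̂(x̄_st) = 0.197578
SE(x̄_st) = √0.197578 = 0.444497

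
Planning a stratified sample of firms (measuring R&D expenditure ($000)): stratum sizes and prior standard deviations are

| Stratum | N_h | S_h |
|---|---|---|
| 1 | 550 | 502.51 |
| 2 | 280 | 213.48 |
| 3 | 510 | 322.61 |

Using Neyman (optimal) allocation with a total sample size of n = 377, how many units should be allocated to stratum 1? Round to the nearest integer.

Neyman allocation: n_h = n · N_h S_h / Σ N_i S_i, with n = 377.
  stratum 1: N_h·S_h = 550·502.51 = 276380.50
  stratum 2: N_h·S_h = 280·213.48 = 59774.40
  stratum 3: N_h·S_h = 510·322.61 = 164531.10
Σ N_h S_h = 500686.00
n for stratum 1 = 377·276380.50/500686.00 = 208.105 → 208

208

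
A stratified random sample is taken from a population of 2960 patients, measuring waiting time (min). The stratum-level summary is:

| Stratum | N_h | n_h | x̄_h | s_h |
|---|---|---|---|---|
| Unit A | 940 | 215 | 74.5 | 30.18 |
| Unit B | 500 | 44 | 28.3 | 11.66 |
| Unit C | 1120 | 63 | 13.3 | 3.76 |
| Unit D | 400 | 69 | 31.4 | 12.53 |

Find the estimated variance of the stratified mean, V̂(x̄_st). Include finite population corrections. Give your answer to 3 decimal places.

V̂(x̄_st) ≈ 0.475

V̂(x̄_st) = Σ W_h² (1 − n_h/N_h) s_h²/n_h, with W_h = N_h/N and N = 2960:
  stratum Unit A: (940/2960)²·(1 − 215/940)·30.18²/215 = 0.329521
  stratum Unit B: (500/2960)²·(1 − 44/500)·11.66²/44 = 0.0804074
  stratum Unit C: (1120/2960)²·(1 − 63/1120)·3.76²/63 = 0.0303211
  stratum Unit D: (400/2960)²·(1 − 69/400)·12.53²/69 = 0.0343841
V̂(x̄_st) = 0.474633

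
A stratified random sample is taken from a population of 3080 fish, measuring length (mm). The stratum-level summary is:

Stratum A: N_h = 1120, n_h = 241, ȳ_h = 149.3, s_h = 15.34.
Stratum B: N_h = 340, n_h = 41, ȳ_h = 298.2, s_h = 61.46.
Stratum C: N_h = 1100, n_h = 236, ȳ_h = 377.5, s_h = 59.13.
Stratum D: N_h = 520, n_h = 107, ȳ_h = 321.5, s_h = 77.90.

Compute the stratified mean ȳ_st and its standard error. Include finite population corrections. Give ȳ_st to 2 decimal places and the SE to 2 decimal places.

ȳ_st = Σ W_h ȳ_h = (1120·149.3 + 340·298.2 + 1100·377.5 + 520·321.5)/3080 = 276.30974
V̂(ȳ_st) = Σ W_h² (1 − n_h/N_h) s_h²/n_h, with W_h = N_h/N and N = 3080:
  stratum A: (1120/3080)²·(1 − 241/1120)·15.34²/241 = 0.10133
  stratum B: (340/3080)²·(1 − 41/340)·61.46²/41 = 0.987302
  stratum C: (1100/3080)²·(1 − 236/1100)·59.13²/236 = 1.48426
  stratum D: (520/3080)²·(1 − 107/520)·77.90²/107 = 1.28394
V̂(ȳ_st) = 3.85682
SE(ȳ_st) = √3.85682 = 1.96388

ȳ_st ≈ 276.31, SE ≈ 1.96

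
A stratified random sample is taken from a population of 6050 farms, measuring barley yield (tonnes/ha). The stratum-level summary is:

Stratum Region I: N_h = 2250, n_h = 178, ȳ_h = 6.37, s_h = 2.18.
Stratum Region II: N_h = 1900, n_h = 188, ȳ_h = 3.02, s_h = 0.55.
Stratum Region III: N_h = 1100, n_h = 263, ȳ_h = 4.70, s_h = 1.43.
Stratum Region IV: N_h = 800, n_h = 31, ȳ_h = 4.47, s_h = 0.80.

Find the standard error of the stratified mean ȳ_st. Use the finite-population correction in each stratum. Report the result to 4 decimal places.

V̂(ȳ_st) = Σ W_h² (1 − n_h/N_h) s_h²/n_h, with W_h = N_h/N and N = 6050:
  stratum Region I: (2250/6050)²·(1 − 178/2250)·2.18²/178 = 0.00340059
  stratum Region II: (1900/6050)²·(1 − 188/1900)·0.55²/188 = 0.000142993
  stratum Region III: (1100/6050)²·(1 − 263/1100)·1.43²/263 = 0.00019558
  stratum Region IV: (800/6050)²·(1 − 31/800)·0.80²/31 = 0.000346996
V̂(ȳ_st) = 0.00408616
SE(ȳ_st) = √0.00408616 = 0.0639231

SE(ȳ_st) ≈ 0.0639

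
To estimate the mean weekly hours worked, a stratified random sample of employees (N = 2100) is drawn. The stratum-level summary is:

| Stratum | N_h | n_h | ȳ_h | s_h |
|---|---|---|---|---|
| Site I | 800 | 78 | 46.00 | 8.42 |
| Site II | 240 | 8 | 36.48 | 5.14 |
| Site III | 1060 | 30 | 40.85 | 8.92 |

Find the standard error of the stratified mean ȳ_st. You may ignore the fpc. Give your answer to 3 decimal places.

V̂(ȳ_st) = Σ W_h² s_h²/n_h, with W_h = N_h/N and N = 2100:
  stratum Site I: (800/2100)²·8.42²/78 = 0.131908
  stratum Site II: (240/2100)²·5.14²/8 = 0.043134
  stratum Site III: (1060/2100)²·8.92²/30 = 0.675743
V̂(ȳ_st) = 0.850785
SE(ȳ_st) = √0.850785 = 0.92238

SE(ȳ_st) ≈ 0.922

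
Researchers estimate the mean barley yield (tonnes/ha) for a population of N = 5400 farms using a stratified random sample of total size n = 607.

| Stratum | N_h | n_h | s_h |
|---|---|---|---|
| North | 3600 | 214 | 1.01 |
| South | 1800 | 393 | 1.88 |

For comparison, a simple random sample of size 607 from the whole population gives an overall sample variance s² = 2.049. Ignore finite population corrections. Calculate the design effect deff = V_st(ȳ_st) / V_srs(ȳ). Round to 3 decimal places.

V̂(ȳ_st) = Σ W_h² s_h²/n_h, with W_h = N_h/N and N = 5400:
  stratum North: (3600/5400)²·1.01²/214 = 0.00211859
  stratum South: (1800/5400)²·1.88²/393 = 0.000999265
V_st = 0.00311785
V_srs = s²/n = 2.049/607 = 0.00337562
deff = V_st / V_srs = 0.00311785/0.00337562 = 0.9236

deff ≈ 0.924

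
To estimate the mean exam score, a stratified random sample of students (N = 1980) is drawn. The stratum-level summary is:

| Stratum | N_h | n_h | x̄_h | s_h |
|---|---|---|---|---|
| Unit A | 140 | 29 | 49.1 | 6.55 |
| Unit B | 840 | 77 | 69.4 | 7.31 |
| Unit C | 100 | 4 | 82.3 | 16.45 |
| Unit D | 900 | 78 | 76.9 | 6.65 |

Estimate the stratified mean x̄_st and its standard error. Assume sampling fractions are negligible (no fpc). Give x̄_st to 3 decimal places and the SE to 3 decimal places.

x̄_st ≈ 72.025, SE ≈ 0.650

x̄_st = Σ W_h x̄_h = (140·49.1 + 840·69.4 + 100·82.3 + 900·76.9)/1980 = 72.02525
V̂(x̄_st) = Σ W_h² s_h²/n_h, with W_h = N_h/N and N = 1980:
  stratum Unit A: (140/1980)²·6.55²/29 = 0.00739623
  stratum Unit B: (840/1980)²·7.31²/77 = 0.124903
  stratum Unit C: (100/1980)²·16.45²/4 = 0.172561
  stratum Unit D: (900/1980)²·6.65²/78 = 0.117139
V̂(x̄_st) = 0.421999
SE(x̄_st) = √0.421999 = 0.649615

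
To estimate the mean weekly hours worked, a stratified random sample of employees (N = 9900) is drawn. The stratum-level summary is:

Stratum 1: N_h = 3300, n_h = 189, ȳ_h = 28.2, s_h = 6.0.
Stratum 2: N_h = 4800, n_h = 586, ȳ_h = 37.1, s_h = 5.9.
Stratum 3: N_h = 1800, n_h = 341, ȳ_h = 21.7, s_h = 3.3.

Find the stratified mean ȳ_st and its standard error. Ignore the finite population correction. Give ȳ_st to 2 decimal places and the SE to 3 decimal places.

ȳ_st = Σ W_h ȳ_h = (3300·28.2 + 4800·37.1 + 1800·21.7)/9900 = 31.33333
V̂(ȳ_st) = Σ W_h² s_h²/n_h, with W_h = N_h/N and N = 9900:
  stratum 1: (3300/9900)²·6.0²/189 = 0.021164
  stratum 2: (4800/9900)²·5.9²/586 = 0.0139643
  stratum 3: (1800/9900)²·3.3²/341 = 0.00105572
V̂(ȳ_st) = 0.036184
SE(ȳ_st) = √0.036184 = 0.190221

ȳ_st ≈ 31.33, SE ≈ 0.190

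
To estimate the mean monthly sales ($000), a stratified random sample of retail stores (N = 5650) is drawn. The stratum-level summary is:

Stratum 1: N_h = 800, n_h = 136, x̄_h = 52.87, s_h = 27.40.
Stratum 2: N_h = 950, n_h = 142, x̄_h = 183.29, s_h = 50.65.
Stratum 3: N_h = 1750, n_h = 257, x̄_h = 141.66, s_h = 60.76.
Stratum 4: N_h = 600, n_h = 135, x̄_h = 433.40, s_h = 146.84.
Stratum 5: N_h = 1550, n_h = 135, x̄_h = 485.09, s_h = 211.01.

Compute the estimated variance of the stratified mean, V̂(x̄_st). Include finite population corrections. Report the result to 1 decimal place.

V̂(x̄_st) = Σ W_h² (1 − n_h/N_h) s_h²/n_h, with W_h = N_h/N and N = 5650:
  stratum 1: (800/5650)²·(1 − 136/800)·27.40²/136 = 0.0918594
  stratum 2: (950/5650)²·(1 − 142/950)·50.65²/142 = 0.434419
  stratum 3: (1750/5650)²·(1 − 257/1750)·60.76²/257 = 1.17572
  stratum 4: (600/5650)²·(1 − 135/600)·146.84²/135 = 1.39593
  stratum 5: (1550/5650)²·(1 − 135/1550)·211.01²/135 = 22.6602
V̂(x̄_st) = 25.7581

V̂(x̄_st) ≈ 25.8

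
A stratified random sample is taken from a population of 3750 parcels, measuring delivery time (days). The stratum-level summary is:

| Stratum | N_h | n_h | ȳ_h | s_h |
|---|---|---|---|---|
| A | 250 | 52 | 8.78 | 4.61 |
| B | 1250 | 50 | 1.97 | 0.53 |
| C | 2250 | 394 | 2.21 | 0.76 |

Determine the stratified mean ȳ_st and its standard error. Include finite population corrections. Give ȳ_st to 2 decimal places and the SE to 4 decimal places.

ȳ_st = Σ W_h ȳ_h = (250·8.78 + 1250·1.97 + 2250·2.21)/3750 = 2.56800
V̂(ȳ_st) = Σ W_h² (1 − n_h/N_h) s_h²/n_h, with W_h = N_h/N and N = 3750:
  stratum A: (250/3750)²·(1 − 52/250)·4.61²/52 = 0.0014386
  stratum B: (1250/3750)²·(1 − 50/1250)·0.53²/50 = 0.000599253
  stratum C: (2250/3750)²·(1 − 394/2250)·0.76²/394 = 0.00043534
V̂(ȳ_st) = 0.0024732
SE(ȳ_st) = √0.0024732 = 0.0497313

ȳ_st ≈ 2.57, SE ≈ 0.0497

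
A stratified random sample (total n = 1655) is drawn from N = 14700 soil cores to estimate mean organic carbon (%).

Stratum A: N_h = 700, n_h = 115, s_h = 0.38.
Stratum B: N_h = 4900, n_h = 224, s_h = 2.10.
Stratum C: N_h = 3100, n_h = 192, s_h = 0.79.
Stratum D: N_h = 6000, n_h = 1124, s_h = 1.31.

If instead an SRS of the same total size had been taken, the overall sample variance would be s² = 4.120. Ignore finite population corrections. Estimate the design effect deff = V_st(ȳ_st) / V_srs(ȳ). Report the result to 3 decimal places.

V̂(ȳ_st) = Σ W_h² s_h²/n_h, with W_h = N_h/N and N = 14700:
  stratum A: (700/14700)²·0.38²/115 = 2.84728e-06
  stratum B: (4900/14700)²·2.10²/224 = 0.0021875
  stratum C: (3100/14700)²·0.79²/192 = 0.000144558
  stratum D: (6000/14700)²·1.31²/1124 = 0.000254357
V_st = 0.00258926
V_srs = s²/n = 4.120/1655 = 0.00248943
deff = V_st / V_srs = 0.00258926/0.00248943 = 1.0401

deff ≈ 1.040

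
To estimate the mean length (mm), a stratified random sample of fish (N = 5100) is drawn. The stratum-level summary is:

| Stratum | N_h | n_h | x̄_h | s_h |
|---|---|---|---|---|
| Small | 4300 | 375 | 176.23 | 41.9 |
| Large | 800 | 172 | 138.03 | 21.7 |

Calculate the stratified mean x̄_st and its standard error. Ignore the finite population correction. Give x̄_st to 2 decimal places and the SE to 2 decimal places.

x̄_st ≈ 170.24, SE ≈ 1.84

x̄_st = Σ W_h x̄_h = (4300·176.23 + 800·138.03)/5100 = 170.23784
V̂(x̄_st) = Σ W_h² s_h²/n_h, with W_h = N_h/N and N = 5100:
  stratum Small: (4300/5100)²·41.9²/375 = 3.32808
  stratum Large: (800/5100)²·21.7²/172 = 0.0673644
V̂(x̄_st) = 3.39544
SE(x̄_st) = √3.39544 = 1.84267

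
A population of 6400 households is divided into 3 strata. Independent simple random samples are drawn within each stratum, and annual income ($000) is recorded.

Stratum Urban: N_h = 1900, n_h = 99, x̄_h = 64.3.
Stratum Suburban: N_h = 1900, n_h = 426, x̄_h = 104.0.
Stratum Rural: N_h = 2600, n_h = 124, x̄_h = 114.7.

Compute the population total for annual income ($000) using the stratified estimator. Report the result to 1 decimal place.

τ̂_st = Σ N_h x̄_h = 1900·64.3 + 1900·104.0 + 2600·114.7 = 617990.0

τ̂_st ≈ 617990.0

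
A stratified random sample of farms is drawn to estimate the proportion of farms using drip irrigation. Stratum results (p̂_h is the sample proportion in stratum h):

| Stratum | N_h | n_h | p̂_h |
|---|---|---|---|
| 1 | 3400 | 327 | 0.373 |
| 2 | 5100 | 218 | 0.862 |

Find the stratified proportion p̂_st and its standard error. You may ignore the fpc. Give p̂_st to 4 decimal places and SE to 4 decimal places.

N = 8500; stratum weights W_h = N_h/N.
p̂_st = Σ W_h p̂_h = (3400·0.373 + 5100·0.862)/8500 = 0.66640
V̂(p̂_st) = Σ W_h² p̂_h(1−p̂_h)/(n_h−1):
  stratum 1: (3400/8500)²·0.373·0.627/326 = 0.000114783
  stratum 2: (5100/8500)²·0.862·0.138/217 = 0.000197346
V̂(p̂_st) = 0.00031213; SE = √V̂ = 0.0176672

p̂_st ≈ 0.6664, SE ≈ 0.0177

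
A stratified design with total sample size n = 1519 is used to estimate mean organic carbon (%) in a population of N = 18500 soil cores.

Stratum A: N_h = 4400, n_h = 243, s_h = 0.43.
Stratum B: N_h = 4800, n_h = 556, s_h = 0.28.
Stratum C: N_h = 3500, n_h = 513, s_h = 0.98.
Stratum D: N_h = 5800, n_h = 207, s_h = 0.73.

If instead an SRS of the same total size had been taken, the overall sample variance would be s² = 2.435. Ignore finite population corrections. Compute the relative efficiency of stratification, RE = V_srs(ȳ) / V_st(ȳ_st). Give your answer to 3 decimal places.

V̂(ȳ_st) = Σ W_h² s_h²/n_h, with W_h = N_h/N and N = 18500:
  stratum A: (4400/18500)²·0.43²/243 = 4.3042e-05
  stratum B: (4800/18500)²·0.28²/556 = 9.49249e-06
  stratum C: (3500/18500)²·0.98²/513 = 6.70081e-05
  stratum D: (5800/18500)²·0.73²/207 = 0.000253039
V_st = 0.000372582
V_srs = s²/n = 2.435/1519 = 0.00160303
Relative efficiency = V_srs / V_st = 0.00160303/0.000372582 = 4.3025

RE ≈ 4.302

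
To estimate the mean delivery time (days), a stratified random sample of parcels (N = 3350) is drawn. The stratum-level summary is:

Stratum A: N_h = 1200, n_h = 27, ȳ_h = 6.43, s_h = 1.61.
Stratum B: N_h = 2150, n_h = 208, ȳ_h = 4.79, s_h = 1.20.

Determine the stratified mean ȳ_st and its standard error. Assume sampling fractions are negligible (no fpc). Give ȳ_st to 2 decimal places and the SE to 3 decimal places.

ȳ_st ≈ 5.38, SE ≈ 0.123

ȳ_st = Σ W_h ȳ_h = (1200·6.43 + 2150·4.79)/3350 = 5.37746
V̂(ȳ_st) = Σ W_h² s_h²/n_h, with W_h = N_h/N and N = 3350:
  stratum A: (1200/3350)²·1.61²/27 = 0.0123186
  stratum B: (2150/3350)²·1.20²/208 = 0.00285159
V̂(ȳ_st) = 0.0151702
SE(ȳ_st) = √0.0151702 = 0.123167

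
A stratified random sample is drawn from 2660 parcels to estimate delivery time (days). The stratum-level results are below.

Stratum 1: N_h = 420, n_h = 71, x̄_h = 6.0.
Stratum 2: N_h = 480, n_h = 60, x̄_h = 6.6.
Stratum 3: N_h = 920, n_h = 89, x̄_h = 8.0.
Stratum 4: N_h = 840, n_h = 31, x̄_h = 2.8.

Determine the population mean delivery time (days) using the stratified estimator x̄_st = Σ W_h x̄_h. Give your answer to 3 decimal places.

N = Σ N_h = 2660. Stratum weights W_h = N_h/N.
x̄_st = (420·6.0 + 480·6.6 + 920·8.0 + 840·2.8) / 2660 = 5.78947

x̄_st ≈ 5.789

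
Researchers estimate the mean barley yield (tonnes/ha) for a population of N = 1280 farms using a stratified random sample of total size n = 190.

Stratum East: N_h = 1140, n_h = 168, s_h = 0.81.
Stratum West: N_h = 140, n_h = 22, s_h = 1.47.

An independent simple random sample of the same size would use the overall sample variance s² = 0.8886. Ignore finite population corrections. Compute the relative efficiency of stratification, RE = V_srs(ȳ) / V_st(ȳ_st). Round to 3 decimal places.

V̂(ȳ_st) = Σ W_h² s_h²/n_h, with W_h = N_h/N and N = 1280:
  stratum East: (1140/1280)²·0.81²/168 = 0.00309778
  stratum West: (140/1280)²·1.47²/22 = 0.00117503
V_st = 0.00427281
V_srs = s²/n = 0.8886/190 = 0.00467684
Relative efficiency = V_srs / V_st = 0.00467684/0.00427281 = 1.0946

RE ≈ 1.095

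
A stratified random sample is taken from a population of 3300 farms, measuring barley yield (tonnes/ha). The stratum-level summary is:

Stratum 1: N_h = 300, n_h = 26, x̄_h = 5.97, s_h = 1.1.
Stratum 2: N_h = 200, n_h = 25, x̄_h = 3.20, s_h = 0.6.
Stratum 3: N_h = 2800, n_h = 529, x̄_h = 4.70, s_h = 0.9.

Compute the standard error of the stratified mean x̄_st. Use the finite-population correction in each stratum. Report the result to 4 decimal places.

V̂(x̄_st) = Σ W_h² (1 − n_h/N_h) s_h²/n_h, with W_h = N_h/N and N = 3300:
  stratum 1: (300/3300)²·(1 − 26/300)·1.1²/26 = 0.000351282
  stratum 2: (200/3300)²·(1 − 25/200)·0.6²/25 = 4.6281e-05
  stratum 3: (2800/3300)²·(1 − 529/2800)·0.9²/529 = 0.000894081
V̂(x̄_st) = 0.00129164
SE(x̄_st) = √0.00129164 = 0.0359394

SE(x̄_st) ≈ 0.0359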